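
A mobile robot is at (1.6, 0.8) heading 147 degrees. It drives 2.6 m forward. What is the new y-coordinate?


y_new = y0 + d*sin(theta)
= 0.8 + 2.6*sin(147)
= 0.8 + 1.4161
= 2.2161


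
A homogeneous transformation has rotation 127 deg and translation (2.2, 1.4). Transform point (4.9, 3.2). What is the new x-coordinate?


x' = cos(theta)*px - sin(theta)*py + tx
= -0.6018*4.9 - 0.7986*3.2 + 2.2
= -3.3045


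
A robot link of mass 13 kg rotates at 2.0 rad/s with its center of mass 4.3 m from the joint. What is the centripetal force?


F = m * omega^2 * r
= 13 * 2.0^2 * 4.3
= 13 * 4.0 * 4.3
= 223.6 N


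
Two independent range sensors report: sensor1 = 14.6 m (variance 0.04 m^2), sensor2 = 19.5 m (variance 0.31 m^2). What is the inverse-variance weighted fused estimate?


w1 = (1/var1) / (1/var1 + 1/var2)
   = 25.0 / (25.0 + 3.2258) = 0.8857
w2 = 1 - w1 = 0.1143
fused = w1*s1 + w2*s2 = 12.9314 + 2.2286
= 15.16 m


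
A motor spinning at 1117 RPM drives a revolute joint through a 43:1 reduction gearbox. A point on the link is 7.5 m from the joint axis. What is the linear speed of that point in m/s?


omega_motor = 1117 * 2*pi/60 = 116.972 rad/s
omega_joint = omega_motor / 43 = 2.7203 rad/s
v = omega_joint * r = 2.7203 * 7.5
= 20.4021 m/s


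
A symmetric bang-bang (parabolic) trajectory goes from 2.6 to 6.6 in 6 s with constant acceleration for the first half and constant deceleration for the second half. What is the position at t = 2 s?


Symmetric rest-to-rest: each phase covers (pf-p0)/2 in time T/2. 0.5*a*(T/2)^2 = (pf-p0)/2 => a = 4*(pf-p0)/T^2
a = 4*(6.6-2.6)/6^2 = 0.4444
t = 2 is in the acceleration phase (t <= T/2).
p = p0 + 0.5*a*t^2 = 2.6 + 0.5*0.4444*2^2
= 3.4889


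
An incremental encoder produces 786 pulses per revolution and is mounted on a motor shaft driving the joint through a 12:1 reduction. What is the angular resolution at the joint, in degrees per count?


counts per rev = 786
effective counts at joint = 786 * 12 = 9432
resolution = 360 / 9432
= 0.0382 deg/count


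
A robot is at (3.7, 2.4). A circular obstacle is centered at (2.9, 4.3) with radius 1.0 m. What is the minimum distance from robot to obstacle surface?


center_dist = sqrt((3.7-2.9)^2 + (2.4-4.3)^2)
= sqrt(0.64 + 3.61)
= 2.0616
min_dist = center_dist - radius = 2.0616 - 1.0 = 1.0616 m


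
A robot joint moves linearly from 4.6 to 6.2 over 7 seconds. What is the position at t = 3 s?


s = t/T = 3/7 = 0.4286
p(t) = p0 + (pf-p0)*s
= 4.6 + (6.2 - 4.6) * 0.4286
= 5.2857


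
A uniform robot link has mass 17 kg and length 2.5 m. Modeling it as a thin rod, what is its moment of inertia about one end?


I = (1/3) * m * L^2
= (1/3) * 17 * 2.5^2
= 0.333333 * 17 * 6.25
= 35.4167 kg*m^2


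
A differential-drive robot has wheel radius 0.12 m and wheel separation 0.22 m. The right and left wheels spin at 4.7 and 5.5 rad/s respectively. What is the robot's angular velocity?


vR = r*wR = 0.12*4.7 = 0.564 m/s
vL = r*wL = 0.12*5.5 = 0.66 m/s
v = (vR+vL)/2 = 0.612 m/s
omega = (vR-vL)/L = -0.4364 rad/s
angular velocity = -0.4364 rad/s


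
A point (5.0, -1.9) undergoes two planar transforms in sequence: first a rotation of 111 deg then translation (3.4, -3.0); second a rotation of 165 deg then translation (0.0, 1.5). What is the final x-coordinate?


After transform 1:
x1 = cos(111)*5.0 - sin(111)*-1.9 + 3.4 = 3.382
y1 = sin(111)*5.0 + cos(111)*-1.9 + -3.0 = 2.3488
After transform 2:
x2 = cos(165)*3.382 - sin(165)*2.3488 + 0.0
= -3.8746


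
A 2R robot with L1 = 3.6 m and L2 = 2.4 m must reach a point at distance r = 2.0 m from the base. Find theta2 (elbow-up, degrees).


cos(theta2) = (r^2 - L1^2 - L2^2) / (2*L1*L2)
cos(theta2) = (4.0 - 12.96 - 5.76) / 17.28
cos(theta2) = -0.851852
theta2 = 148.4137 degrees


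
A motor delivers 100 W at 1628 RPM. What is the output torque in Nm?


omega = 1628 * 2*pi/60 = 170.4838 rad/s
tau = P / omega = 100 / 170.4838
= 0.5866 Nm


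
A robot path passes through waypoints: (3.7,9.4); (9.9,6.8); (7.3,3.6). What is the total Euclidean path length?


Segment lengths:
  seg1 = sqrt((6.2)^2 + (-2.6)^2) = 6.7231
  seg2 = sqrt((-2.6)^2 + (-3.2)^2) = 4.1231
Total = 10.8462


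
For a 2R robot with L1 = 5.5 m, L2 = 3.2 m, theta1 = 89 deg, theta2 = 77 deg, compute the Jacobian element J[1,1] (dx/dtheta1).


J[1,1] = -L1*sin(t1) - L2*sin(t1+t2)
= -5.5*sin(89) - 3.2*sin(166)
= -6.2733


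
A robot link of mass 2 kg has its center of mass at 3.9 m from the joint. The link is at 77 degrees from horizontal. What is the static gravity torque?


tau = m*g*L*cos(angle)
= 2 * 9.81 * 3.9 * cos(77 deg)
= 2 * 9.81 * 3.9 * 0.225
= 17.2128 Nm


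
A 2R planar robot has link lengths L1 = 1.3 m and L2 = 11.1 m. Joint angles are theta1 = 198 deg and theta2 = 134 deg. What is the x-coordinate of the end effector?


Convert angles to radians: theta1 = 3.4558, theta2 = 2.3387
x = L1*cos(theta1) + L2*cos(theta1+theta2)
x = -1.2364 + 9.8007
x = 8.5643


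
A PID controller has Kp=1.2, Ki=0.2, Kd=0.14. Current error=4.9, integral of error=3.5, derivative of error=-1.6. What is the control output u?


u = Kp*e + Ki*int(e) + Kd*de/dt
= 1.2*4.9 + 0.2*3.5 + 0.14*(-1.6)
= 5.88 + 0.7 + -0.224
= 6.356


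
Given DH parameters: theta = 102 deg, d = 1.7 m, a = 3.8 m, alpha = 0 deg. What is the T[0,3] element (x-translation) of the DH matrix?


T[0,3] = a * cos(theta)
= 3.8 * cos(102 deg)
= 3.8 * -0.2079
= -0.7901


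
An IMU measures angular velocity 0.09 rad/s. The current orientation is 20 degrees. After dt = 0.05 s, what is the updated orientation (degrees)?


delta_theta = w * dt = 0.09 * 0.05 = 0.0045 rad
= 0.2578 deg
theta_new = 20 + 0.2578 = 20.2578 deg


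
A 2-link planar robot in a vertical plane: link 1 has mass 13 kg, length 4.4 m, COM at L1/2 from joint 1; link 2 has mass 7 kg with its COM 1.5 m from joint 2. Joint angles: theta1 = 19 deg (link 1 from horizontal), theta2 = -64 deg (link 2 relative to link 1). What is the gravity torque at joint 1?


Horizontal distance from joint 1 to link-1 COM:
  x_c1 = (L1/2)*cos(t1) = 2.2 * 0.9455 = 2.0801 m
Horizontal distance from joint 1 to link-2 COM:
  x_c2 = L1*cos(t1) + Lc2*cos(t1+t2)
       = 4.4*0.9455 + 1.5*0.7071 = 5.2209 m
tau1 = m1*g*x_c1 + m2*g*x_c2
     = 13*9.81*2.0801 + 7*9.81*5.2209
     = 265.2804 + 358.5221
     = 623.8024 Nm


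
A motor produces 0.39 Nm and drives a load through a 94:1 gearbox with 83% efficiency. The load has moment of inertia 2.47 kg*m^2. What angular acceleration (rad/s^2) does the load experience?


tau_out = tau_motor * N * eta
= 0.39 * 94 * 0.83 = 30.4278 Nm
alpha = tau_out / I = 30.4278 / 2.47
= 12.3189 rad/s^2


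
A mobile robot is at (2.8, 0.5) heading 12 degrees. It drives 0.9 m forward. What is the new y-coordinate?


y_new = y0 + d*sin(theta)
= 0.5 + 0.9*sin(12)
= 0.5 + 0.1871
= 0.6871


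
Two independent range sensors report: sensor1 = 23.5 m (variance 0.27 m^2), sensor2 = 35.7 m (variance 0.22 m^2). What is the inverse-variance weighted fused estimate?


w1 = (1/var1) / (1/var1 + 1/var2)
   = 3.7037 / (3.7037 + 4.5455) = 0.449
w2 = 1 - w1 = 0.551
fused = w1*s1 + w2*s2 = 10.551 + 19.6714
= 30.2224 m


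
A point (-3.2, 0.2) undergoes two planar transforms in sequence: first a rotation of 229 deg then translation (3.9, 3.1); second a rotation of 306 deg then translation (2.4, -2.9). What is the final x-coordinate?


After transform 1:
x1 = cos(229)*-3.2 - sin(229)*0.2 + 3.9 = 6.1503
y1 = sin(229)*-3.2 + cos(229)*0.2 + 3.1 = 5.3839
After transform 2:
x2 = cos(306)*6.1503 - sin(306)*5.3839 + 2.4
= 10.3707


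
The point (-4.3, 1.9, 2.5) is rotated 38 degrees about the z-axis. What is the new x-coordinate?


Rotation about z-axis: x' = x*cos(theta) - y*sin(theta)
= -4.3 * 0.788 - 1.9 * 0.6157
= -4.5582


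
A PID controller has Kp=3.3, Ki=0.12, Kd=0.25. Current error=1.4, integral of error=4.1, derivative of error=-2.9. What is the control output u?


u = Kp*e + Ki*int(e) + Kd*de/dt
= 3.3*1.4 + 0.12*4.1 + 0.25*(-2.9)
= 4.62 + 0.492 + -0.725
= 4.387


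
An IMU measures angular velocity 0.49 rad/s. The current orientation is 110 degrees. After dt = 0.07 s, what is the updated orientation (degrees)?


delta_theta = w * dt = 0.49 * 0.07 = 0.0343 rad
= 1.9652 deg
theta_new = 110 + 1.9652 = 111.9652 deg


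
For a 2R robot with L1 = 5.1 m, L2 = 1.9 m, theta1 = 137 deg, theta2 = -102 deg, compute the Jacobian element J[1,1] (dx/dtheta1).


J[1,1] = -L1*sin(t1) - L2*sin(t1+t2)
= -5.1*sin(137) - 1.9*sin(35)
= -4.568


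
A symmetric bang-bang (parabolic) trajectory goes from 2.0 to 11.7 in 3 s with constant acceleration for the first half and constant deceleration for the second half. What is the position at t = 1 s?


Symmetric rest-to-rest: each phase covers (pf-p0)/2 in time T/2. 0.5*a*(T/2)^2 = (pf-p0)/2 => a = 4*(pf-p0)/T^2
a = 4*(11.7-2.0)/3^2 = 4.3111
t = 1 is in the acceleration phase (t <= T/2).
p = p0 + 0.5*a*t^2 = 2.0 + 0.5*4.3111*1^2
= 4.1556


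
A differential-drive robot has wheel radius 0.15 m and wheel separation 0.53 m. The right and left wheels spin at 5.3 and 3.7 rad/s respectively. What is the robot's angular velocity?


vR = r*wR = 0.15*5.3 = 0.795 m/s
vL = r*wL = 0.15*3.7 = 0.555 m/s
v = (vR+vL)/2 = 0.675 m/s
omega = (vR-vL)/L = 0.4528 rad/s
angular velocity = 0.4528 rad/s


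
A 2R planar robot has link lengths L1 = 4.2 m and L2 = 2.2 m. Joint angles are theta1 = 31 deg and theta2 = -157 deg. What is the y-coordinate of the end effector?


Convert angles to radians: theta1 = 0.5411, theta2 = -2.7402
y = L1*sin(theta1) + L2*sin(theta1+theta2)
y = 2.1632 + -1.7798
y = 0.3833


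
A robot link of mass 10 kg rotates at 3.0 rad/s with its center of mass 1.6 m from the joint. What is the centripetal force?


F = m * omega^2 * r
= 10 * 3.0^2 * 1.6
= 10 * 9.0 * 1.6
= 144.0 N


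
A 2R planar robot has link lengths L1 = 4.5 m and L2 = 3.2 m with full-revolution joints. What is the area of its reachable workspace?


r_max = L1 + L2 = 7.7 m
r_min = |L1 - L2| = 1.3 m
Area = pi*(r_max^2 - r_min^2)
= pi*(59.29 - 1.69)
= pi * 57.6
= 180.9557 m^2


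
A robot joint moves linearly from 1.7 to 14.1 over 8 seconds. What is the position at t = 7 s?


s = t/T = 7/8 = 0.875
p(t) = p0 + (pf-p0)*s
= 1.7 + (14.1 - 1.7) * 0.875
= 12.55


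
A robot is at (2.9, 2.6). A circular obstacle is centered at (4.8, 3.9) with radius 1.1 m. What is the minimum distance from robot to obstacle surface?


center_dist = sqrt((2.9-4.8)^2 + (2.6-3.9)^2)
= sqrt(3.61 + 1.69)
= 2.3022
min_dist = center_dist - radius = 2.3022 - 1.1 = 1.2022 m


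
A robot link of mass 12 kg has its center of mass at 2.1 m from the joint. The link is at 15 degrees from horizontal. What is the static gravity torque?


tau = m*g*L*cos(angle)
= 12 * 9.81 * 2.1 * cos(15 deg)
= 12 * 9.81 * 2.1 * 0.9659
= 238.7885 Nm


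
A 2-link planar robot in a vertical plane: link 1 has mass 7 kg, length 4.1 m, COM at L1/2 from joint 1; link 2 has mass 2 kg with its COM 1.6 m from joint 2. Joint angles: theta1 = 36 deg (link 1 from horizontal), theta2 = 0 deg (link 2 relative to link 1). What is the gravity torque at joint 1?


Horizontal distance from joint 1 to link-1 COM:
  x_c1 = (L1/2)*cos(t1) = 2.05 * 0.809 = 1.6585 m
Horizontal distance from joint 1 to link-2 COM:
  x_c2 = L1*cos(t1) + Lc2*cos(t1+t2)
       = 4.1*0.809 + 1.6*0.809 = 4.6114 m
tau1 = m1*g*x_c1 + m2*g*x_c2
     = 7*9.81*1.6585 + 2*9.81*4.6114
     = 113.8882 + 90.4756
     = 204.3638 Nm


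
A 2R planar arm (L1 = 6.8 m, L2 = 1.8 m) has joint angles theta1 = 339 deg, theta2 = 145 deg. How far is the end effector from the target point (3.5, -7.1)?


End effector via forward kinematics:
x = L1*cos(t1) + L2*cos(t1+t2) = 5.3418
y = L1*sin(t1) + L2*sin(t1+t2) = -0.9446
Distance to target:
d = sqrt((3.5 - 5.3418)^2 + (-7.1 - -0.9446)^2)
= sqrt(3.3922 + 37.8885)
= 6.425 m


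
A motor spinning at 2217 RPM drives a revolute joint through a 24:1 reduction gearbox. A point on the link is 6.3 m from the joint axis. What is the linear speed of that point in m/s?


omega_motor = 2217 * 2*pi/60 = 232.1637 rad/s
omega_joint = omega_motor / 24 = 9.6735 rad/s
v = omega_joint * r = 9.6735 * 6.3
= 60.943 m/s


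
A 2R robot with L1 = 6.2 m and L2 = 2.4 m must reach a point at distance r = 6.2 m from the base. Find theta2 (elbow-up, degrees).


cos(theta2) = (r^2 - L1^2 - L2^2) / (2*L1*L2)
cos(theta2) = (38.44 - 38.44 - 5.76) / 29.76
cos(theta2) = -0.193548
theta2 = 101.1599 degrees


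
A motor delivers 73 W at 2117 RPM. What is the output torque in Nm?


omega = 2117 * 2*pi/60 = 221.6917 rad/s
tau = P / omega = 73 / 221.6917
= 0.3293 Nm


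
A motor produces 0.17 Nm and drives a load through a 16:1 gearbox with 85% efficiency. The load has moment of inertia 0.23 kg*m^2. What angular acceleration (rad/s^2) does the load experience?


tau_out = tau_motor * N * eta
= 0.17 * 16 * 0.85 = 2.312 Nm
alpha = tau_out / I = 2.312 / 0.23
= 10.0522 rad/s^2


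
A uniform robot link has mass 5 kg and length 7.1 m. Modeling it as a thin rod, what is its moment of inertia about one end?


I = (1/3) * m * L^2
= (1/3) * 5 * 7.1^2
= 0.333333 * 5 * 50.41
= 84.0167 kg*m^2


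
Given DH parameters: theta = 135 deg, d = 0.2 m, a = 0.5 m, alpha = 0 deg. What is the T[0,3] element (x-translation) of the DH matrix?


T[0,3] = a * cos(theta)
= 0.5 * cos(135 deg)
= 0.5 * -0.7071
= -0.3536


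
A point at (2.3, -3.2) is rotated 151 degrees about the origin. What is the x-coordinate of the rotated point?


x' = x*cos(theta) - y*sin(theta)
cos(151 deg) = -0.8746, sin(151 deg) = 0.4848
x' = 2.3 * -0.8746 - -3.2 * 0.4848
= -2.0116 - -1.5514
= -0.4602


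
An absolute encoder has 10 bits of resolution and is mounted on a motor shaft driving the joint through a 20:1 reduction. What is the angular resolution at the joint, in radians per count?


counts = 2^10 = 1024
effective counts at joint = 1024 * 20 = 20480
resolution = 2*pi / 20480
= 3.0680e-04 rad/count


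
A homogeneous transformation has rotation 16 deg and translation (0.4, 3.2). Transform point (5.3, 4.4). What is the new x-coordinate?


x' = cos(theta)*px - sin(theta)*py + tx
= 0.9613*5.3 - 0.2756*4.4 + 0.4
= 4.2819


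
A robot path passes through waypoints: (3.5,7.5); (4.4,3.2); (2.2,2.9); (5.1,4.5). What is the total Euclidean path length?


Segment lengths:
  seg1 = sqrt((0.9)^2 + (-4.3)^2) = 4.3932
  seg2 = sqrt((-2.2)^2 + (-0.3)^2) = 2.2204
  seg3 = sqrt((2.9)^2 + (1.6)^2) = 3.3121
Total = 9.9256


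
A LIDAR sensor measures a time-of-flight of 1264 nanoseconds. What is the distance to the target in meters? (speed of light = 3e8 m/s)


tof = 1264 ns = 1.264e-06 s
dist = c * tof / 2
= 3e8 * 1.264e-06 / 2
= 189.6 m


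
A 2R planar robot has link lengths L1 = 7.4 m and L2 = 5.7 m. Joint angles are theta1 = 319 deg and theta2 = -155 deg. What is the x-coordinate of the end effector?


Convert angles to radians: theta1 = 5.5676, theta2 = -2.7053
x = L1*cos(theta1) + L2*cos(theta1+theta2)
x = 5.5849 + -5.4792
x = 0.1057


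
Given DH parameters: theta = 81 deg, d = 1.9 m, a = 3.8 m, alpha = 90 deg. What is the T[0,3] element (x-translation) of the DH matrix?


T[0,3] = a * cos(theta)
= 3.8 * cos(81 deg)
= 3.8 * 0.1564
= 0.5945


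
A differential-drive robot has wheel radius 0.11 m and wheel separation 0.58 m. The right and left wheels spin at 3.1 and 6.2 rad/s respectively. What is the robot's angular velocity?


vR = r*wR = 0.11*3.1 = 0.341 m/s
vL = r*wL = 0.11*6.2 = 0.682 m/s
v = (vR+vL)/2 = 0.5115 m/s
omega = (vR-vL)/L = -0.5879 rad/s
angular velocity = -0.5879 rad/s


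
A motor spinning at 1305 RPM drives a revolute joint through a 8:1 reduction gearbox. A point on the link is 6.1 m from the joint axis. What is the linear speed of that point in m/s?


omega_motor = 1305 * 2*pi/60 = 136.6593 rad/s
omega_joint = omega_motor / 8 = 17.0824 rad/s
v = omega_joint * r = 17.0824 * 6.1
= 104.2027 m/s


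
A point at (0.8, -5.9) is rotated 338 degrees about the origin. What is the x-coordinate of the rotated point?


x' = x*cos(theta) - y*sin(theta)
cos(338 deg) = 0.9272, sin(338 deg) = -0.3746
x' = 0.8 * 0.9272 - -5.9 * -0.3746
= 0.7417 - 2.2102
= -1.4684


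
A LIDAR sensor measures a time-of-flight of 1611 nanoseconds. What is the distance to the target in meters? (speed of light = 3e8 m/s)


tof = 1611 ns = 1.611e-06 s
dist = c * tof / 2
= 3e8 * 1.611e-06 / 2
= 241.65 m


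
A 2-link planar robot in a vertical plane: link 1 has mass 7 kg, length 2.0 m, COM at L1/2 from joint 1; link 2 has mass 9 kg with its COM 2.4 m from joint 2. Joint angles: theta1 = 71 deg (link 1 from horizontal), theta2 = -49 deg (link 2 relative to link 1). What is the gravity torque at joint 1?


Horizontal distance from joint 1 to link-1 COM:
  x_c1 = (L1/2)*cos(t1) = 1.0 * 0.3256 = 0.3256 m
Horizontal distance from joint 1 to link-2 COM:
  x_c2 = L1*cos(t1) + Lc2*cos(t1+t2)
       = 2.0*0.3256 + 2.4*0.9272 = 2.8764 m
tau1 = m1*g*x_c1 + m2*g*x_c2
     = 7*9.81*0.3256 + 9*9.81*2.8764
     = 22.3568 + 253.9554
     = 276.3121 Nm


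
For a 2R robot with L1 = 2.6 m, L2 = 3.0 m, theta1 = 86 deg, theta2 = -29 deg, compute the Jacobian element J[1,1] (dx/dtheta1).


J[1,1] = -L1*sin(t1) - L2*sin(t1+t2)
= -2.6*sin(86) - 3.0*sin(57)
= -5.1097


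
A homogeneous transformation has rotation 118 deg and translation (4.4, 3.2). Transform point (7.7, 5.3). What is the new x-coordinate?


x' = cos(theta)*px - sin(theta)*py + tx
= -0.4695*7.7 - 0.8829*5.3 + 4.4
= -3.8946


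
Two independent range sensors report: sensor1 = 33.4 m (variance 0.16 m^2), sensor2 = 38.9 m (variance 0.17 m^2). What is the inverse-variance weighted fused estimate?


w1 = (1/var1) / (1/var1 + 1/var2)
   = 6.25 / (6.25 + 5.8824) = 0.5152
w2 = 1 - w1 = 0.4848
fused = w1*s1 + w2*s2 = 17.2061 + 18.8606
= 36.0667 m


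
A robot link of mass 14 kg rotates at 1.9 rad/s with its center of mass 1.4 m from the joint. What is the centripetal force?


F = m * omega^2 * r
= 14 * 1.9^2 * 1.4
= 14 * 3.61 * 1.4
= 70.756 N


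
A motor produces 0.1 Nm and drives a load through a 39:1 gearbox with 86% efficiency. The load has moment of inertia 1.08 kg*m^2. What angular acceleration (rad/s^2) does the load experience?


tau_out = tau_motor * N * eta
= 0.1 * 39 * 0.86 = 3.354 Nm
alpha = tau_out / I = 3.354 / 1.08
= 3.1056 rad/s^2


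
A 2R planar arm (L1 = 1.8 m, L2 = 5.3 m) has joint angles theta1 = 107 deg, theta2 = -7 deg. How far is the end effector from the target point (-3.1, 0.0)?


End effector via forward kinematics:
x = L1*cos(t1) + L2*cos(t1+t2) = -1.4466
y = L1*sin(t1) + L2*sin(t1+t2) = 6.9408
Distance to target:
d = sqrt((-3.1 - -1.4466)^2 + (0.0 - 6.9408)^2)
= sqrt(2.7337 + 48.1751)
= 7.135 m


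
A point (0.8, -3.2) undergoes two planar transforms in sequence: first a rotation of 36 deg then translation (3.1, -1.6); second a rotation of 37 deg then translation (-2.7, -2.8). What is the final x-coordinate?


After transform 1:
x1 = cos(36)*0.8 - sin(36)*-3.2 + 3.1 = 5.6281
y1 = sin(36)*0.8 + cos(36)*-3.2 + -1.6 = -3.7186
After transform 2:
x2 = cos(37)*5.6281 - sin(37)*-3.7186 + -2.7
= 4.0327


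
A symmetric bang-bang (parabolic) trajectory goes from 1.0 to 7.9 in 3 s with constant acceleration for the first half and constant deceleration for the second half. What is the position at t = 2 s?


Symmetric rest-to-rest: each phase covers (pf-p0)/2 in time T/2. 0.5*a*(T/2)^2 = (pf-p0)/2 => a = 4*(pf-p0)/T^2
a = 4*(7.9-1.0)/3^2 = 3.0667
t = 2 is in the deceleration phase (t > T/2).
p = pf - 0.5*a*(T-t)^2 = 7.9 - 0.5*3.0667*1^2
= 6.3667


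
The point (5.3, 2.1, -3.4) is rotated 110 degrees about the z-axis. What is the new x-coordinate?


Rotation about z-axis: x' = x*cos(theta) - y*sin(theta)
= 5.3 * -0.342 - 2.1 * 0.9397
= -3.7861


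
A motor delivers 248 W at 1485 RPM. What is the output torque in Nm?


omega = 1485 * 2*pi/60 = 155.5088 rad/s
tau = P / omega = 248 / 155.5088
= 1.5948 Nm


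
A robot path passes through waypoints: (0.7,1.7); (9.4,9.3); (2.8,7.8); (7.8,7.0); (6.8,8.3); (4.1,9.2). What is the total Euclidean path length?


Segment lengths:
  seg1 = sqrt((8.7)^2 + (7.6)^2) = 11.5521
  seg2 = sqrt((-6.6)^2 + (-1.5)^2) = 6.7683
  seg3 = sqrt((5.0)^2 + (-0.8)^2) = 5.0636
  seg4 = sqrt((-1.0)^2 + (1.3)^2) = 1.6401
  seg5 = sqrt((-2.7)^2 + (0.9)^2) = 2.846
Total = 27.8701


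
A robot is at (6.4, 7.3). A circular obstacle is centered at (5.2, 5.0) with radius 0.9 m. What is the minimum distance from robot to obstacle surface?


center_dist = sqrt((6.4-5.2)^2 + (7.3-5.0)^2)
= sqrt(1.44 + 5.29)
= 2.5942
min_dist = center_dist - radius = 2.5942 - 0.9 = 1.6942 m


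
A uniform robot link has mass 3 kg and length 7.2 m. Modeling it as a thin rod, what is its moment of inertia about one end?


I = (1/3) * m * L^2
= (1/3) * 3 * 7.2^2
= 0.333333 * 3 * 51.84
= 51.84 kg*m^2


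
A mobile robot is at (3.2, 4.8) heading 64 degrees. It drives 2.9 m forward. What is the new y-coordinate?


y_new = y0 + d*sin(theta)
= 4.8 + 2.9*sin(64)
= 4.8 + 2.6065
= 7.4065


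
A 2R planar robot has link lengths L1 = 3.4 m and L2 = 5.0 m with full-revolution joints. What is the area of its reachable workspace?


r_max = L1 + L2 = 8.4 m
r_min = |L1 - L2| = 1.6 m
Area = pi*(r_max^2 - r_min^2)
= pi*(70.56 - 2.56)
= pi * 68.0
= 213.6283 m^2


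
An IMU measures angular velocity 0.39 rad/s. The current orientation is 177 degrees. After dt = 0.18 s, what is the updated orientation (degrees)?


delta_theta = w * dt = 0.39 * 0.18 = 0.0702 rad
= 4.0222 deg
theta_new = 177 + 4.0222 = 181.0222 deg


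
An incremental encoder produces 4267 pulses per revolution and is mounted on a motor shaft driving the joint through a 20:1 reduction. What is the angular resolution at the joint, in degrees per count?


counts per rev = 4267
effective counts at joint = 4267 * 20 = 85340
resolution = 360 / 85340
= 0.0042 deg/count


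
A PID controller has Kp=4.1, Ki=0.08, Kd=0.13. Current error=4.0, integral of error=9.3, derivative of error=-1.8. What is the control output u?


u = Kp*e + Ki*int(e) + Kd*de/dt
= 4.1*4.0 + 0.08*9.3 + 0.13*(-1.8)
= 16.4 + 0.744 + -0.234
= 16.91


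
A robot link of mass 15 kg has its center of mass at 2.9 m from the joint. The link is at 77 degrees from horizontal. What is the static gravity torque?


tau = m*g*L*cos(angle)
= 15 * 9.81 * 2.9 * cos(77 deg)
= 15 * 9.81 * 2.9 * 0.225
= 95.9945 Nm


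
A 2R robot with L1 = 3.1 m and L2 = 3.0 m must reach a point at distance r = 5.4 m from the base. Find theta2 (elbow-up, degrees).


cos(theta2) = (r^2 - L1^2 - L2^2) / (2*L1*L2)
cos(theta2) = (29.16 - 9.61 - 9.0) / 18.6
cos(theta2) = 0.567204
theta2 = 55.4445 degrees


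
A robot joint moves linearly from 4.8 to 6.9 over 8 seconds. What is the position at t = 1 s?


s = t/T = 1/8 = 0.125
p(t) = p0 + (pf-p0)*s
= 4.8 + (6.9 - 4.8) * 0.125
= 5.0625


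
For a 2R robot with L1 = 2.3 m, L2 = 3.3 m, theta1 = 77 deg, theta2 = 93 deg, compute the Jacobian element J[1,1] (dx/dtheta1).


J[1,1] = -L1*sin(t1) - L2*sin(t1+t2)
= -2.3*sin(77) - 3.3*sin(170)
= -2.8141


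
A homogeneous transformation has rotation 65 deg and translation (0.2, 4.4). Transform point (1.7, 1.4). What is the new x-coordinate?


x' = cos(theta)*px - sin(theta)*py + tx
= 0.4226*1.7 - 0.9063*1.4 + 0.2
= -0.3504


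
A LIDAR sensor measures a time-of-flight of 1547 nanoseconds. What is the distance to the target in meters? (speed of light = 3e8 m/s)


tof = 1547 ns = 1.547e-06 s
dist = c * tof / 2
= 3e8 * 1.547e-06 / 2
= 232.05 m


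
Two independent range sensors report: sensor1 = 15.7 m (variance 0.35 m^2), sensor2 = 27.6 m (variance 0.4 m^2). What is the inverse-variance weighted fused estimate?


w1 = (1/var1) / (1/var1 + 1/var2)
   = 2.8571 / (2.8571 + 2.5) = 0.5333
w2 = 1 - w1 = 0.4667
fused = w1*s1 + w2*s2 = 8.3733 + 12.88
= 21.2533 m


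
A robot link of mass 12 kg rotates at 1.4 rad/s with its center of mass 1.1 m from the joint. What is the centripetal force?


F = m * omega^2 * r
= 12 * 1.4^2 * 1.1
= 12 * 1.96 * 1.1
= 25.872 N


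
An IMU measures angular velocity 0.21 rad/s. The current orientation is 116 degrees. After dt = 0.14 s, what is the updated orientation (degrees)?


delta_theta = w * dt = 0.21 * 0.14 = 0.0294 rad
= 1.6845 deg
theta_new = 116 + 1.6845 = 117.6845 deg


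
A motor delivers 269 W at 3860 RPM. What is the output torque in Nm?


omega = 3860 * 2*pi/60 = 404.2183 rad/s
tau = P / omega = 269 / 404.2183
= 0.6655 Nm


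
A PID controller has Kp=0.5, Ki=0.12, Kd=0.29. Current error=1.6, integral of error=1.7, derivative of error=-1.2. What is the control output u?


u = Kp*e + Ki*int(e) + Kd*de/dt
= 0.5*1.6 + 0.12*1.7 + 0.29*(-1.2)
= 0.8 + 0.204 + -0.348
= 0.656


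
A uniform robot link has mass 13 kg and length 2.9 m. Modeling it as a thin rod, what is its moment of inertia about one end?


I = (1/3) * m * L^2
= (1/3) * 13 * 2.9^2
= 0.333333 * 13 * 8.41
= 36.4433 kg*m^2


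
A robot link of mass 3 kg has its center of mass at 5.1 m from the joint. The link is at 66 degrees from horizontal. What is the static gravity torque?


tau = m*g*L*cos(angle)
= 3 * 9.81 * 5.1 * cos(66 deg)
= 3 * 9.81 * 5.1 * 0.4067
= 61.0483 Nm


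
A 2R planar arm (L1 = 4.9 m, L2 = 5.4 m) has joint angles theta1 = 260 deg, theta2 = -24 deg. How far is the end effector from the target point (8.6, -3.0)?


End effector via forward kinematics:
x = L1*cos(t1) + L2*cos(t1+t2) = -3.8705
y = L1*sin(t1) + L2*sin(t1+t2) = -9.3024
Distance to target:
d = sqrt((8.6 - -3.8705)^2 + (-3.0 - -9.3024)^2)
= sqrt(155.5138 + 39.7198)
= 13.9726 m


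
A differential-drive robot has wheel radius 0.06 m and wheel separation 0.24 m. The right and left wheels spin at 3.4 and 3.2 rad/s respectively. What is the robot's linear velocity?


vR = r*wR = 0.06*3.4 = 0.204 m/s
vL = r*wL = 0.06*3.2 = 0.192 m/s
v = (vR+vL)/2 = 0.198 m/s
omega = (vR-vL)/L = 0.05 rad/s
linear velocity = 0.198 m/s


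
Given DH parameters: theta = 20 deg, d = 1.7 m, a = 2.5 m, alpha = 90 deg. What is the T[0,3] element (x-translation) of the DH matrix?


T[0,3] = a * cos(theta)
= 2.5 * cos(20 deg)
= 2.5 * 0.9397
= 2.3492


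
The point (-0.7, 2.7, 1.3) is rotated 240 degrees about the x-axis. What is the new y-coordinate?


Rotation about x-axis: y' = y*cos(theta) - z*sin(theta)
= 2.7 * -0.5 - 1.3 * -0.866
= -0.2242


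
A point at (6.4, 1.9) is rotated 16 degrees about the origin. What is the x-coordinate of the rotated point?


x' = x*cos(theta) - y*sin(theta)
cos(16 deg) = 0.9613, sin(16 deg) = 0.2756
x' = 6.4 * 0.9613 - 1.9 * 0.2756
= 6.1521 - 0.5237
= 5.6284


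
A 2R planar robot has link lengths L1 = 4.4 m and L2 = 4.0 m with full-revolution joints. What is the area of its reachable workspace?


r_max = L1 + L2 = 8.4 m
r_min = |L1 - L2| = 0.4 m
Area = pi*(r_max^2 - r_min^2)
= pi*(70.56 - 0.16)
= pi * 70.4
= 221.1681 m^2


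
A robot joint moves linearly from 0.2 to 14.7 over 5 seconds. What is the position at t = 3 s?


s = t/T = 3/5 = 0.6
p(t) = p0 + (pf-p0)*s
= 0.2 + (14.7 - 0.2) * 0.6
= 8.9


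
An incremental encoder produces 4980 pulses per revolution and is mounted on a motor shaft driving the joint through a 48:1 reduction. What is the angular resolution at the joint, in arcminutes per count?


counts per rev = 4980
effective counts at joint = 4980 * 48 = 239040
resolution = 360*60 / 239040
= 0.0904 arcmin/count


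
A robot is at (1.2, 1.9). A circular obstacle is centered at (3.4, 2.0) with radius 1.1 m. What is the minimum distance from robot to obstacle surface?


center_dist = sqrt((1.2-3.4)^2 + (1.9-2.0)^2)
= sqrt(4.84 + 0.01)
= 2.2023
min_dist = center_dist - radius = 2.2023 - 1.1 = 1.1023 m


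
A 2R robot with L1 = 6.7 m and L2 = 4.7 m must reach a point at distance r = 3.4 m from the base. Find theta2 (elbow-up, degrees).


cos(theta2) = (r^2 - L1^2 - L2^2) / (2*L1*L2)
cos(theta2) = (11.56 - 44.89 - 22.09) / 62.98
cos(theta2) = -0.879962
theta2 = 151.6378 degrees


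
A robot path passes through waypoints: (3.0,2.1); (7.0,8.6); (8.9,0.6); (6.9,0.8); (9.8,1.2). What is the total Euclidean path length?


Segment lengths:
  seg1 = sqrt((4.0)^2 + (6.5)^2) = 7.6322
  seg2 = sqrt((1.9)^2 + (-8.0)^2) = 8.2225
  seg3 = sqrt((-2.0)^2 + (0.2)^2) = 2.01
  seg4 = sqrt((2.9)^2 + (0.4)^2) = 2.9275
Total = 20.7921


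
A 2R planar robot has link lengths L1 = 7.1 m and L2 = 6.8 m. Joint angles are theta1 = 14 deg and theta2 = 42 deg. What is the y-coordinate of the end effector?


Convert angles to radians: theta1 = 0.2443, theta2 = 0.733
y = L1*sin(theta1) + L2*sin(theta1+theta2)
y = 1.7176 + 5.6375
y = 7.3551


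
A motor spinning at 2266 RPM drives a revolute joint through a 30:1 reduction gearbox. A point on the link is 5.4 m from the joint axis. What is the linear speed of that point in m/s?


omega_motor = 2266 * 2*pi/60 = 237.295 rad/s
omega_joint = omega_motor / 30 = 7.9098 rad/s
v = omega_joint * r = 7.9098 * 5.4
= 42.7131 m/s


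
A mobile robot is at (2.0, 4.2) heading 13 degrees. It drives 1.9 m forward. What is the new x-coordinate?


x_new = x0 + d*cos(theta)
= 2.0 + 1.9*cos(13)
= 2.0 + 1.8513
= 3.8513


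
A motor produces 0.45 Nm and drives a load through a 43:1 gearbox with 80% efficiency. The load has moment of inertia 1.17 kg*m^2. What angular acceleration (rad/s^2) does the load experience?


tau_out = tau_motor * N * eta
= 0.45 * 43 * 0.8 = 15.48 Nm
alpha = tau_out / I = 15.48 / 1.17
= 13.2308 rad/s^2


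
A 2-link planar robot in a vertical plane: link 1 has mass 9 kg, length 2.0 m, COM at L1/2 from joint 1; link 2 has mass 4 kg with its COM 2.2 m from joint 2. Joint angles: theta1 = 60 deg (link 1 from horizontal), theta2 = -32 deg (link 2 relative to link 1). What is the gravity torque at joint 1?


Horizontal distance from joint 1 to link-1 COM:
  x_c1 = (L1/2)*cos(t1) = 1.0 * 0.5 = 0.5 m
Horizontal distance from joint 1 to link-2 COM:
  x_c2 = L1*cos(t1) + Lc2*cos(t1+t2)
       = 2.0*0.5 + 2.2*0.8829 = 2.9425 m
tau1 = m1*g*x_c1 + m2*g*x_c2
     = 9*9.81*0.5 + 4*9.81*2.9425
     = 44.145 + 115.4631
     = 159.6081 Nm


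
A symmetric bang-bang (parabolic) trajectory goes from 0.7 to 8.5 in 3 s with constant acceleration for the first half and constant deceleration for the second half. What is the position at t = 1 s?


Symmetric rest-to-rest: each phase covers (pf-p0)/2 in time T/2. 0.5*a*(T/2)^2 = (pf-p0)/2 => a = 4*(pf-p0)/T^2
a = 4*(8.5-0.7)/3^2 = 3.4667
t = 1 is in the acceleration phase (t <= T/2).
p = p0 + 0.5*a*t^2 = 0.7 + 0.5*3.4667*1^2
= 2.4333


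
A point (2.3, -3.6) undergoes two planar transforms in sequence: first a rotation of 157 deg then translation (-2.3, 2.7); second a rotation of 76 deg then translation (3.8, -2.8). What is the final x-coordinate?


After transform 1:
x1 = cos(157)*2.3 - sin(157)*-3.6 + -2.3 = -3.0105
y1 = sin(157)*2.3 + cos(157)*-3.6 + 2.7 = 6.9125
After transform 2:
x2 = cos(76)*-3.0105 - sin(76)*6.9125 + 3.8
= -3.6355


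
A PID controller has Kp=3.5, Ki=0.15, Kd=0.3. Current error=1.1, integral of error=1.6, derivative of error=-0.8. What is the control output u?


u = Kp*e + Ki*int(e) + Kd*de/dt
= 3.5*1.1 + 0.15*1.6 + 0.3*(-0.8)
= 3.85 + 0.24 + -0.24
= 3.85


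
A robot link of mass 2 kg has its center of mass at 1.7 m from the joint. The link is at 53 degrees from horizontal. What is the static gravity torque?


tau = m*g*L*cos(angle)
= 2 * 9.81 * 1.7 * cos(53 deg)
= 2 * 9.81 * 1.7 * 0.6018
= 20.0729 Nm


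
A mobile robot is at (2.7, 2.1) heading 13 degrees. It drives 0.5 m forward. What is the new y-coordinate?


y_new = y0 + d*sin(theta)
= 2.1 + 0.5*sin(13)
= 2.1 + 0.1125
= 2.2125


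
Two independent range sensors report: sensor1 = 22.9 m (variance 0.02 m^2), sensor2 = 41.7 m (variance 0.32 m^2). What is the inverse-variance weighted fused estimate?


w1 = (1/var1) / (1/var1 + 1/var2)
   = 50.0 / (50.0 + 3.125) = 0.9412
w2 = 1 - w1 = 0.0588
fused = w1*s1 + w2*s2 = 21.5529 + 2.4529
= 24.0059 m


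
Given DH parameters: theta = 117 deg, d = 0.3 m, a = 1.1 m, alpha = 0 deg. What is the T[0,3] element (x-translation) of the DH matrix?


T[0,3] = a * cos(theta)
= 1.1 * cos(117 deg)
= 1.1 * -0.454
= -0.4994


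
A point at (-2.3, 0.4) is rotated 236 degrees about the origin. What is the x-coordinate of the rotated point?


x' = x*cos(theta) - y*sin(theta)
cos(236 deg) = -0.5592, sin(236 deg) = -0.829
x' = -2.3 * -0.5592 - 0.4 * -0.829
= 1.2861 - -0.3316
= 1.6178


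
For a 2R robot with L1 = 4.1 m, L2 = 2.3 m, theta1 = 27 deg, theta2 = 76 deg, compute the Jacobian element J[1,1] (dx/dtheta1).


J[1,1] = -L1*sin(t1) - L2*sin(t1+t2)
= -4.1*sin(27) - 2.3*sin(103)
= -4.1024


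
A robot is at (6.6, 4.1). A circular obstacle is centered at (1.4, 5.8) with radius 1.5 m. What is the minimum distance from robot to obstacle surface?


center_dist = sqrt((6.6-1.4)^2 + (4.1-5.8)^2)
= sqrt(27.04 + 2.89)
= 5.4708
min_dist = center_dist - radius = 5.4708 - 1.5 = 3.9708 m


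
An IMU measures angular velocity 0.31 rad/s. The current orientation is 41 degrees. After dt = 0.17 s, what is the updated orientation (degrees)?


delta_theta = w * dt = 0.31 * 0.17 = 0.0527 rad
= 3.0195 deg
theta_new = 41 + 3.0195 = 44.0195 deg


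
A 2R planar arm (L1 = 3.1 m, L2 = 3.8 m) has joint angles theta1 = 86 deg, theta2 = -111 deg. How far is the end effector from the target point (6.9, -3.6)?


End effector via forward kinematics:
x = L1*cos(t1) + L2*cos(t1+t2) = 3.6602
y = L1*sin(t1) + L2*sin(t1+t2) = 1.4865
Distance to target:
d = sqrt((6.9 - 3.6602)^2 + (-3.6 - 1.4865)^2)
= sqrt(10.4962 + 25.8725)
= 6.0306 m


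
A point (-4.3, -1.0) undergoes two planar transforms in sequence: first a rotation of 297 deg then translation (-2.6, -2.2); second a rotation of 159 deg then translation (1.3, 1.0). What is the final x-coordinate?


After transform 1:
x1 = cos(297)*-4.3 - sin(297)*-1.0 + -2.6 = -5.4432
y1 = sin(297)*-4.3 + cos(297)*-1.0 + -2.2 = 1.1773
After transform 2:
x2 = cos(159)*-5.4432 - sin(159)*1.1773 + 1.3
= 5.9597


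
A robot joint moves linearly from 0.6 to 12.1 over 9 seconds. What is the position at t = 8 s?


s = t/T = 8/9 = 0.8889
p(t) = p0 + (pf-p0)*s
= 0.6 + (12.1 - 0.6) * 0.8889
= 10.8222


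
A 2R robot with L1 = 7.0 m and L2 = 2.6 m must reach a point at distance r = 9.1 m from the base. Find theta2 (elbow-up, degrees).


cos(theta2) = (r^2 - L1^2 - L2^2) / (2*L1*L2)
cos(theta2) = (82.81 - 49.0 - 6.76) / 36.4
cos(theta2) = 0.743132
theta2 = 42.0011 degrees


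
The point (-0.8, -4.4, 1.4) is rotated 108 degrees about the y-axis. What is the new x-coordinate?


Rotation about y-axis: x' = x*cos(theta) + z*sin(theta)
= -0.8 * -0.309 + 1.4 * 0.9511
= 1.5787


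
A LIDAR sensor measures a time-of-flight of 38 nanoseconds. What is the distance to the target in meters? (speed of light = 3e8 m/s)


tof = 38 ns = 3.8e-08 s
dist = c * tof / 2
= 3e8 * 3.8e-08 / 2
= 5.7 m


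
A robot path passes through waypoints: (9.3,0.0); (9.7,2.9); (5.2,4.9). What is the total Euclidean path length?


Segment lengths:
  seg1 = sqrt((0.4)^2 + (2.9)^2) = 2.9275
  seg2 = sqrt((-4.5)^2 + (2.0)^2) = 4.9244
Total = 7.8519


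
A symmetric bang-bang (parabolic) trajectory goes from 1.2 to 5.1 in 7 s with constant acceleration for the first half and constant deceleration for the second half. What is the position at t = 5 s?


Symmetric rest-to-rest: each phase covers (pf-p0)/2 in time T/2. 0.5*a*(T/2)^2 = (pf-p0)/2 => a = 4*(pf-p0)/T^2
a = 4*(5.1-1.2)/7^2 = 0.3184
t = 5 is in the deceleration phase (t > T/2).
p = pf - 0.5*a*(T-t)^2 = 5.1 - 0.5*0.3184*2^2
= 4.4633


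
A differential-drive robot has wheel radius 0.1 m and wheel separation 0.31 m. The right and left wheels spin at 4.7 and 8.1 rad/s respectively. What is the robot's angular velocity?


vR = r*wR = 0.1*4.7 = 0.47 m/s
vL = r*wL = 0.1*8.1 = 0.81 m/s
v = (vR+vL)/2 = 0.64 m/s
omega = (vR-vL)/L = -1.0968 rad/s
angular velocity = -1.0968 rad/s


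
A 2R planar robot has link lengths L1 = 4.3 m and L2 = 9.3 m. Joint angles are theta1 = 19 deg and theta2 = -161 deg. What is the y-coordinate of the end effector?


Convert angles to radians: theta1 = 0.3316, theta2 = -2.81
y = L1*sin(theta1) + L2*sin(theta1+theta2)
y = 1.3999 + -5.7257
y = -4.3257


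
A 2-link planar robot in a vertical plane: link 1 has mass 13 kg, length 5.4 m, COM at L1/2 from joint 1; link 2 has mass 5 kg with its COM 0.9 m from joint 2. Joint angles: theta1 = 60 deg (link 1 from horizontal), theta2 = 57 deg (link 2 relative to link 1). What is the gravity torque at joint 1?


Horizontal distance from joint 1 to link-1 COM:
  x_c1 = (L1/2)*cos(t1) = 2.7 * 0.5 = 1.35 m
Horizontal distance from joint 1 to link-2 COM:
  x_c2 = L1*cos(t1) + Lc2*cos(t1+t2)
       = 5.4*0.5 + 0.9*-0.454 = 2.2914 m
tau1 = m1*g*x_c1 + m2*g*x_c2
     = 13*9.81*1.35 + 5*9.81*2.2914
     = 172.1655 + 112.3936
     = 284.5591 Nm


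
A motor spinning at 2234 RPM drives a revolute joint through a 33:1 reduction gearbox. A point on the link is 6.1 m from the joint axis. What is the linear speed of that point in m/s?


omega_motor = 2234 * 2*pi/60 = 233.9439 rad/s
omega_joint = omega_motor / 33 = 7.0892 rad/s
v = omega_joint * r = 7.0892 * 6.1
= 43.2442 m/s


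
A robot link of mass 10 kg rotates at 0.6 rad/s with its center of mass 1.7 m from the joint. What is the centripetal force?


F = m * omega^2 * r
= 10 * 0.6^2 * 1.7
= 10 * 0.36 * 1.7
= 6.12 N


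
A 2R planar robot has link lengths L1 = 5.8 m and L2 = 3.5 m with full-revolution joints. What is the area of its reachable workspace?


r_max = L1 + L2 = 9.3 m
r_min = |L1 - L2| = 2.3 m
Area = pi*(r_max^2 - r_min^2)
= pi*(86.49 - 5.29)
= pi * 81.2
= 255.0973 m^2


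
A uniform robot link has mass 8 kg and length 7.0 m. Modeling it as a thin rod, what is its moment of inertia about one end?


I = (1/3) * m * L^2
= (1/3) * 8 * 7.0^2
= 0.333333 * 8 * 49.0
= 130.6667 kg*m^2


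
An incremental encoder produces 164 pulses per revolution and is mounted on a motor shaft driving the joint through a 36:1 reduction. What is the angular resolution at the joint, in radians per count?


counts per rev = 164
effective counts at joint = 164 * 36 = 5904
resolution = 2*pi / 5904
= 0.0011 rad/count


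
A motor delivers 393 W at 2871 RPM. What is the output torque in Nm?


omega = 2871 * 2*pi/60 = 300.6504 rad/s
tau = P / omega = 393 / 300.6504
= 1.3072 Nm


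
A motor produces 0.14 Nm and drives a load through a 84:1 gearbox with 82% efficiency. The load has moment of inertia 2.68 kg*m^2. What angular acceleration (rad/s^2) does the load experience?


tau_out = tau_motor * N * eta
= 0.14 * 84 * 0.82 = 9.6432 Nm
alpha = tau_out / I = 9.6432 / 2.68
= 3.5982 rad/s^2


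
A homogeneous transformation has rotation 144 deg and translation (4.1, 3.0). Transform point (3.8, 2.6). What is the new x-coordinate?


x' = cos(theta)*px - sin(theta)*py + tx
= -0.809*3.8 - 0.5878*2.6 + 4.1
= -0.5025


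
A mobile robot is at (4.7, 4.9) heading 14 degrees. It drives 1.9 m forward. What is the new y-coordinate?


y_new = y0 + d*sin(theta)
= 4.9 + 1.9*sin(14)
= 4.9 + 0.4597
= 5.3597


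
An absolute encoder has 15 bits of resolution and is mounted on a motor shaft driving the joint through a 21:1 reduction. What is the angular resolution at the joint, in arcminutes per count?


counts = 2^15 = 32768
effective counts at joint = 32768 * 21 = 688128
resolution = 360*60 / 688128
= 0.0314 arcmin/count


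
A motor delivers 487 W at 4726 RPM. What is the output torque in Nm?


omega = 4726 * 2*pi/60 = 494.9056 rad/s
tau = P / omega = 487 / 494.9056
= 0.984 Nm
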